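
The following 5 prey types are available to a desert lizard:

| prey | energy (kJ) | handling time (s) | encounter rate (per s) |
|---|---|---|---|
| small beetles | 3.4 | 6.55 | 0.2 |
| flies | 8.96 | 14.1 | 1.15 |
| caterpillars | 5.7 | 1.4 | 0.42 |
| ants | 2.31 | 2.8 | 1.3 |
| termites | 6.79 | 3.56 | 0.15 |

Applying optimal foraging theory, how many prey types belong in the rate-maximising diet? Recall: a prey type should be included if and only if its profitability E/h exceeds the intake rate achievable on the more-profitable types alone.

E/h in descending order: caterpillars 4.07, termites 1.91, ants 0.825, flies 0.635, small beetles 0.519 kJ/s. The optimal diet is the largest prefix of this list for which every included type satisfies E_i/h_i > R on the types above it.
Rate on top 1: 1.508. termites: 1.91 > 1.508 → include.
Rate on top 2: 1.608. ants: 0.825 < 1.608 → exclude; stop.
Optimal diet: caterpillars, termites — 2 of 5 types.

2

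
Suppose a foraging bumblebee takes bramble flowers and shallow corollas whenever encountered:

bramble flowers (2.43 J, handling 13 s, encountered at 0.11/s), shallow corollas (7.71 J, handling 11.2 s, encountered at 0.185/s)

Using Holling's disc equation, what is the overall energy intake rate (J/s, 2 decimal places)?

Energy encountered per unit search time: 0.11×2.43 + 0.185×7.71 = 1.694 J/s.
Handling time per unit search time: 0.11×13 + 0.185×11.2 = 3.502.
Rate = 1.694/(1 + 3.502) = 0.3762 J/s.

0.38 J/s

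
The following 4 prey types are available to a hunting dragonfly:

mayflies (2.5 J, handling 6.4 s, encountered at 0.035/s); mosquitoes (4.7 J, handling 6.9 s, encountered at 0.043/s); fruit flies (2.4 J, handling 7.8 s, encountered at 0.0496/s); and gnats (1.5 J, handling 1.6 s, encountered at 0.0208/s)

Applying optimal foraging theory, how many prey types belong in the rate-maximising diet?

E/h in descending order: gnats 0.938, mosquitoes 0.681, mayflies 0.391, fruit flies 0.308 J/s. The optimal diet is the largest prefix of this list for which every included type satisfies E_i/h_i > R on the types above it.
Rate on top 1: 0.0302. mosquitoes: 0.681 > 0.0302 → include.
Rate on top 2: 0.1754. mayflies: 0.391 > 0.1754 → include.
Rate on top 3: 0.2064. fruit flies: 0.308 > 0.2064 → include.
Optimal diet: gnats, mosquitoes, mayflies, fruit flies — 4 of 4 types.

4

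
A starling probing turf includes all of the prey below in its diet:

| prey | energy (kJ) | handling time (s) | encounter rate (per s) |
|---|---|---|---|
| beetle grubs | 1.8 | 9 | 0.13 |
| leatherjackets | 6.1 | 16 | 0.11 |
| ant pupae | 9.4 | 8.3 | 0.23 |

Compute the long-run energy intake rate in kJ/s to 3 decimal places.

0.525 kJ/s

Energy encountered per unit search time: 0.13×1.8 + 0.11×6.1 + 0.23×9.4 = 3.067 kJ/s.
Handling time per unit search time: 0.13×9 + 0.11×16 + 0.23×8.3 = 4.839.
Rate = 3.067/(1 + 4.839) = 0.5253 kJ/s.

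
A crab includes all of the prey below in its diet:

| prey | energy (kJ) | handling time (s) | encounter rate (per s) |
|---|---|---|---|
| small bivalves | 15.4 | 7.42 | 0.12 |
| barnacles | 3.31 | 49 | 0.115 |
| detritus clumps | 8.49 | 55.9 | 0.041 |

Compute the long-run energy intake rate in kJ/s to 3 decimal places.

R = Σλ_iE_i / (1 + Σλ_ih_i)
Numerator: 0.12×15.4 + 0.115×3.31 + 0.041×8.49 = 2.577
Denominator: 1 + 0.12×7.42 + 0.115×49 + 0.041×55.9 = 9.817
R = 2.577/9.817 = 0.2625 kJ/s

0.262 kJ/s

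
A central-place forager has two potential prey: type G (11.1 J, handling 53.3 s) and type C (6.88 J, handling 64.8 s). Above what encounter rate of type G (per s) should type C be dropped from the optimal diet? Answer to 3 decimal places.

At the threshold, the rate on type G alone equals the profitability of type C: λ·11.1/(1 + λ·53.3) = 6.88/64.8 = 0.1062.
Rearranging, λ(11.1 − 0.1062×53.3) = 0.1062, so λ = 0.1062/5.441 = 0.01951 per s.

0.020 per s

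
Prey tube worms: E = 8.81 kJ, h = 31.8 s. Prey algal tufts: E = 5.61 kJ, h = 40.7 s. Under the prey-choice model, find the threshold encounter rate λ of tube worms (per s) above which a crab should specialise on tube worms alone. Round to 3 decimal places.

The zero-one rule: include algal tufts iff E₂/h₂ > λE₁/(1+λh₁). Equality gives the switch point.
λE₁h₂ = E₂ + λE₂h₁ ⇒ λ = E₂/(E₁h₂ − E₂h₁) = 5.61/(358.6 − 178.4) = 0.03114 per s.

0.031 per s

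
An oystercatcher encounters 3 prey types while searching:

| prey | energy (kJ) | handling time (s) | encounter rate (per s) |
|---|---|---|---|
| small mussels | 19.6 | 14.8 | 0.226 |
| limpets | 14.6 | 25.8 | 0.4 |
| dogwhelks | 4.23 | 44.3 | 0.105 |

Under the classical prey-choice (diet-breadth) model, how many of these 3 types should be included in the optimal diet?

1

Rank by E/h (kJ/s): small mussels 1.32, limpets 0.566, dogwhelks 0.0955. Include each in turn until the next type's E/h falls below the running intake rate.
Rate on top 1: 1.02. limpets: 0.566 < 1.02 → exclude; stop.
Optimal diet: small mussels — 1 of 3 types.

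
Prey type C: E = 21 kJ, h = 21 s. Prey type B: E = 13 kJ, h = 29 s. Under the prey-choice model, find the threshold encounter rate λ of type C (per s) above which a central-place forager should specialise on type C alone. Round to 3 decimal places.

At the threshold, the rate on type C alone equals the profitability of type B: λ·21/(1 + λ·21) = 13/29 = 0.4483.
Rearranging, λ(21 − 0.4483×21) = 0.4483, so λ = 0.4483/11.59 = 0.03869 per s.

0.039 per s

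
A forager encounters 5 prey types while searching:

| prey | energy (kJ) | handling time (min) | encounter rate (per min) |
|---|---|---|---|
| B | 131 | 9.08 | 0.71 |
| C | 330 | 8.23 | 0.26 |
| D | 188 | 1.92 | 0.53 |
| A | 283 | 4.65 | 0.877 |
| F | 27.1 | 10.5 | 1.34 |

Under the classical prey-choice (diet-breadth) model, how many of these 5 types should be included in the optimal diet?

Profitabilities (E/h, kJ/min): D 97.9, A 60.9, C 40.1, B 14.4, F 2.58. Add prey in this order while the next type's profitability exceeds the intake rate on those already taken.
Rate on top 1: 49.39. A: 60.9 > 49.39 → include.
Rate on top 2: 57.06. C: 40.1 < 57.06 → exclude; stop.
Optimal diet: D, A — 2 of 5 types.

2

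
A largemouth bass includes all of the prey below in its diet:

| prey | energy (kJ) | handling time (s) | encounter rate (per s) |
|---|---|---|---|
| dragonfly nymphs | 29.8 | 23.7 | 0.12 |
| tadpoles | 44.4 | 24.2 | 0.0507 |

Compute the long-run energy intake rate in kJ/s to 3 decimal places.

Energy encountered per unit search time: 0.12×29.8 + 0.0507×44.4 = 5.827 kJ/s.
Handling time per unit search time: 0.12×23.7 + 0.0507×24.2 = 4.071.
Rate = 5.827/(1 + 4.071) = 1.149 kJ/s.

1.149 kJ/s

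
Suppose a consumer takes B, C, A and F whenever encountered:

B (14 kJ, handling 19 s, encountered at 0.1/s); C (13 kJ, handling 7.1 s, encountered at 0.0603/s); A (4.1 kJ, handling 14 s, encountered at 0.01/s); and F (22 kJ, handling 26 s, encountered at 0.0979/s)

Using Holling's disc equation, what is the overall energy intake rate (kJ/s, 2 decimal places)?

0.73 kJ/s

R = (0.1×14 + 0.0603×13 + 0.01×4.1 + 0.0979×22) / (1 + 0.1×19 + 0.0603×7.1 + 0.01×14 + 0.0979×26) = 4.379/6.014 = 0.7281 kJ/s.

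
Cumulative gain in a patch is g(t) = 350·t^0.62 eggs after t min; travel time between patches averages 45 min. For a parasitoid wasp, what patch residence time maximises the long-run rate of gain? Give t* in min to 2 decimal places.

By the marginal value theorem, leave when the instantaneous gain rate g'(t) equals the habitat-wide average g(t)/(T + t).
g'(t) = 0.62·350·t^-0.38. Setting 0.62·350·t^-0.38 = 350·t^0.62/(45+t) gives 0.62(45+t) = t, so 0.38·t = 0.62×45.
t* = 0.62×45/0.38 = 73.42 min.

73.42 min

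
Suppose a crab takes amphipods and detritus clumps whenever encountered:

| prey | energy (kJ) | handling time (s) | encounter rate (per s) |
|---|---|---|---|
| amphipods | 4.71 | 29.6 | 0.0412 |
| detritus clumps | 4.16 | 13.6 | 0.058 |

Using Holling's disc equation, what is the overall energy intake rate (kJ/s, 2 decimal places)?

0.14 kJ/s

R = (0.0412×4.71 + 0.058×4.16) / (1 + 0.0412×29.6 + 0.058×13.6) = 0.4353/3.008 = 0.1447 kJ/s.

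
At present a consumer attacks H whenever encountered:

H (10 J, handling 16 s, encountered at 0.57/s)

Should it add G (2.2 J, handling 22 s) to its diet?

No

On H alone, R = ΣλE/(1+Σλh) = 5.7/10.12 = 0.5632 J/s.
Profitability of G: 2.2/22 = 0.1 J/s.
0.1 < 0.5632, so adding G would lower the average — exclude it.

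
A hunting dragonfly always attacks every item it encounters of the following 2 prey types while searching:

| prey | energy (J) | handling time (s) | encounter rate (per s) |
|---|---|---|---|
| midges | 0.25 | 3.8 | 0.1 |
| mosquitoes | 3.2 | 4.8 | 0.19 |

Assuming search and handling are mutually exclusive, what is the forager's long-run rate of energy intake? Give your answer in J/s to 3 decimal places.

R = Σλ_iE_i / (1 + Σλ_ih_i)
Numerator: 0.1×0.25 + 0.19×3.2 = 0.633
Denominator: 1 + 0.1×3.8 + 0.19×4.8 = 2.292
R = 0.633/2.292 = 0.2762 J/s

0.276 J/s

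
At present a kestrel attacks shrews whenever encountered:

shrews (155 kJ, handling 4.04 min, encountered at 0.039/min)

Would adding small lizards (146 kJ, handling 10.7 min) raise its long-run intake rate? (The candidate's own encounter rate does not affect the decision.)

Yes

On shrews alone, R = ΣλE/(1+Σλh) = 6.045/1.158 = 5.222 kJ/min.
small lizards: E/h = 146/10.7 = 13.64 kJ/min.
13.64 > 5.222, so adding small lizards raises the average — include it.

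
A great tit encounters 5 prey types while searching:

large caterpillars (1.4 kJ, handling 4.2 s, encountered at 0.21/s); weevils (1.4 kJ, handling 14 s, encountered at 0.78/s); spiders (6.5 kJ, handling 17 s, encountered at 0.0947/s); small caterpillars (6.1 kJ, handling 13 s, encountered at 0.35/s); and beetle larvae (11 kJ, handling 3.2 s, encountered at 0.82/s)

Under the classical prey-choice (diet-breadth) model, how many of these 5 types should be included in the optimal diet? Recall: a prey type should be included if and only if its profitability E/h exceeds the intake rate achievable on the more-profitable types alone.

1

Profitabilities (E/h, kJ/s): beetle larvae 3.44, small caterpillars 0.469, spiders 0.382, large caterpillars 0.333, weevils 0.1. Add prey in this order while the next type's profitability exceeds the intake rate on those already taken.
Rate on top 1: 2.489. small caterpillars: 0.469 < 2.489 → exclude; stop.
Optimal diet: beetle larvae — 1 of 5 types.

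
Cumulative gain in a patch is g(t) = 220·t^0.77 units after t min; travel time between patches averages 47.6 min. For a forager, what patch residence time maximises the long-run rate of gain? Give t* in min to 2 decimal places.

159.36 min

By the marginal value theorem, leave when the instantaneous gain rate g'(t) equals the habitat-wide average g(t)/(T + t).
g'(t) = 0.77·220·t^-0.23. Setting 0.77·220·t^-0.23 = 220·t^0.77/(47.6+t) gives 0.77(47.6+t) = t, so 0.23·t = 0.77×47.6.
t* = 0.77×47.6/0.23 = 159.4 min.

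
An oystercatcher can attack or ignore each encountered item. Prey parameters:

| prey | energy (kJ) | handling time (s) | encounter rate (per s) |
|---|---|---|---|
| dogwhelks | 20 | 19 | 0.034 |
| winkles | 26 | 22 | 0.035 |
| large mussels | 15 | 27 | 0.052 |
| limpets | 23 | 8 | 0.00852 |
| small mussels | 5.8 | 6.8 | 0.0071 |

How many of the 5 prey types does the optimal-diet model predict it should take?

4

E/h in descending order: limpets 2.88, winkles 1.18, dogwhelks 1.05, small mussels 0.853, large mussels 0.556 kJ/s. The optimal diet is the largest prefix of this list for which every included type satisfies E_i/h_i > R on the types above it.
Rate on top 1: 0.1835. winkles: 1.18 > 0.1835 → include.
Rate on top 2: 0.6017. dogwhelks: 1.05 > 0.6017 → include.
Rate on top 3: 0.7189. small mussels: 0.853 > 0.7189 → include.
Rate on top 4: 0.7215. large mussels: 0.556 < 0.7215 → exclude; stop.
Optimal diet: limpets, winkles, dogwhelks, small mussels — 4 of 5 types.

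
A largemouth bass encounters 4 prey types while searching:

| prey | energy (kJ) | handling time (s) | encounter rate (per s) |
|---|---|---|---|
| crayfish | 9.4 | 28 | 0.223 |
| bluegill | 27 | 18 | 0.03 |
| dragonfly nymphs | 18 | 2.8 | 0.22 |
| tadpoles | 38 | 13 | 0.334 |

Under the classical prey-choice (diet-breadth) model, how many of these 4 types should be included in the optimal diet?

2

Profitabilities (E/h, kJ/s): dragonfly nymphs 6.43, tadpoles 2.92, bluegill 1.5, crayfish 0.336. Add prey in this order while the next type's profitability exceeds the intake rate on those already taken.
Rate on top 1: 2.45. tadpoles: 2.92 > 2.45 → include.
Rate on top 2: 2.795. bluegill: 1.5 < 2.795 → exclude; stop.
Optimal diet: dragonfly nymphs, tadpoles — 2 of 4 types.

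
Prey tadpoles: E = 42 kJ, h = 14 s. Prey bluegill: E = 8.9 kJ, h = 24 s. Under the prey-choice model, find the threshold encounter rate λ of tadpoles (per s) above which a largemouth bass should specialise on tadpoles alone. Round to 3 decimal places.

The zero-one rule: include bluegill iff E₂/h₂ > λE₁/(1+λh₁). Equality gives the switch point.
λE₁h₂ = E₂ + λE₂h₁ ⇒ λ = E₂/(E₁h₂ − E₂h₁) = 8.9/(1008 − 124.6) = 0.01007 per s.

0.010 per s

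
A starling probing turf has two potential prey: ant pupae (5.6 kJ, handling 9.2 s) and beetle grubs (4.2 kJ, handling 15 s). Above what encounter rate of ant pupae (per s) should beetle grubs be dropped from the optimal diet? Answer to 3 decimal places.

0.093 per s

Drop beetle grubs once their profitability E₂/h₂ falls below the rate achievable on ant pupae alone: E₂/h₂ = λE₁/(1 + λh₁).
Solve for λ: λE₁h₂ = E₂(1 + λh₁) → λ(E₁h₂ − E₂h₁) = E₂ → λ = E₂/(E₁h₂ − E₂h₁).
λ = 4.2/(5.6×15 − 4.2×9.2) = 4.2/45.36 = 0.09259 per s.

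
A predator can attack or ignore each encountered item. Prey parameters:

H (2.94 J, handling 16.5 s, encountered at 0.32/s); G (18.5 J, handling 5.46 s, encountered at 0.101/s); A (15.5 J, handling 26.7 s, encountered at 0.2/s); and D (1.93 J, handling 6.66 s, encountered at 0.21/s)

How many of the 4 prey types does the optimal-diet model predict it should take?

1

Profitabilities (E/h, J/s): G 3.39, A 0.581, D 0.29, H 0.178. Add prey in this order while the next type's profitability exceeds the intake rate on those already taken.
Rate on top 1: 1.204. A: 0.581 < 1.204 → exclude; stop.
Optimal diet: G — 1 of 4 types.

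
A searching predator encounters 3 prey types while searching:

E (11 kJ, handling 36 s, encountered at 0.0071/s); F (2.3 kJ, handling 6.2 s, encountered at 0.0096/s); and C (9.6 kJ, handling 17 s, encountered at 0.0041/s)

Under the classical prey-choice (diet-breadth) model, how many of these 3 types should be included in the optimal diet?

3

E/h in descending order: C 0.565, F 0.371, E 0.306 kJ/s. The optimal diet is the largest prefix of this list for which every included type satisfies E_i/h_i > R on the types above it.
Rate on top 1: 0.0368. F: 0.371 > 0.0368 → include.
Rate on top 2: 0.05441. E: 0.306 > 0.05441 → include.
Optimal diet: C, F, E — 3 of 3 types.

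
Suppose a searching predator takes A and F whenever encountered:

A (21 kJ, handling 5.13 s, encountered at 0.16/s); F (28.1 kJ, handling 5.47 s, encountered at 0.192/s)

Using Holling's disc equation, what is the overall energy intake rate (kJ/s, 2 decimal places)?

Energy encountered per unit search time: 0.16×21 + 0.192×28.1 = 8.755 kJ/s.
Handling time per unit search time: 0.16×5.13 + 0.192×5.47 = 1.871.
Rate = 8.755/(1 + 1.871) = 3.049 kJ/s.

3.05 kJ/s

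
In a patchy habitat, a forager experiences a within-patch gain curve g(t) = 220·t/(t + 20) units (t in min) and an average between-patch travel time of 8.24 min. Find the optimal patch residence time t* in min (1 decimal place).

Maximise g(t)/(T+t): set derivative to zero → g'(t)(T+t) = g(t).
g'(t) = 220·20/(t + 20)². Setting 220·20/(t+20)² = 220t/[(t+20)(8.24+t)] gives 20(8.24+t) = t(t+20), so t² = 20×8.24 = 164.8.
t* = √164.8 = 12.84 min.

12.8 min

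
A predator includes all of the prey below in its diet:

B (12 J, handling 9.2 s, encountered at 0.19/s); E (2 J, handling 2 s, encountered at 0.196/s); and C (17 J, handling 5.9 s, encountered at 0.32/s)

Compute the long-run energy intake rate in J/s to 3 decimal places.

1.613 J/s

R = Σλ_iE_i / (1 + Σλ_ih_i)
Numerator: 0.19×12 + 0.196×2 + 0.32×17 = 8.112
Denominator: 1 + 0.19×9.2 + 0.196×2 + 0.32×5.9 = 5.028
R = 8.112/5.028 = 1.613 J/s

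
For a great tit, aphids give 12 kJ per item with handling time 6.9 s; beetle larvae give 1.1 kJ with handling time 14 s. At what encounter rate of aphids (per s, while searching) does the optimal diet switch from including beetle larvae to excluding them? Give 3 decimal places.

The zero-one rule: include beetle larvae iff E₂/h₂ > λE₁/(1+λh₁). Equality gives the switch point.
λE₁h₂ = E₂ + λE₂h₁ ⇒ λ = E₂/(E₁h₂ − E₂h₁) = 1.1/(168 − 7.59) = 0.006857 per s.

0.007 per s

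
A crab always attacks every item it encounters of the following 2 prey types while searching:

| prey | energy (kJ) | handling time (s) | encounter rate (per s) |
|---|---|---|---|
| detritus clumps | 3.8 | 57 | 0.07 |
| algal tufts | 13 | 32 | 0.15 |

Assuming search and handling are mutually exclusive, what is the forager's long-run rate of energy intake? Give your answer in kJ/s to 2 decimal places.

R = (0.07×3.8 + 0.15×13) / (1 + 0.07×57 + 0.15×32) = 2.216/9.79 = 0.2264 kJ/s.

0.23 kJ/s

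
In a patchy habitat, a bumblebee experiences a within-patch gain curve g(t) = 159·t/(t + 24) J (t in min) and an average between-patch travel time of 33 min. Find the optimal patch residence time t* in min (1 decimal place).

28.1 min

Optimal t* satisfies g'(t*) = g(t*)/(T + t*).
g'(t) = 159·24/(t + 24)². Setting 159·24/(t+24)² = 159t/[(t+24)(33+t)] gives 24(33+t) = t(t+24), so t² = 24×33 = 792.
t* = √792 = 28.14 min.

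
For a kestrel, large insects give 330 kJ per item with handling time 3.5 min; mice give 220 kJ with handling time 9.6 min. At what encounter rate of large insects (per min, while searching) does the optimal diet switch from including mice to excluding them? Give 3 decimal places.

0.092 per min

The zero-one rule: include mice iff E₂/h₂ > λE₁/(1+λh₁). Equality gives the switch point.
λE₁h₂ = E₂ + λE₂h₁ ⇒ λ = E₂/(E₁h₂ − E₂h₁) = 220/(3168 − 770) = 0.09174 per min.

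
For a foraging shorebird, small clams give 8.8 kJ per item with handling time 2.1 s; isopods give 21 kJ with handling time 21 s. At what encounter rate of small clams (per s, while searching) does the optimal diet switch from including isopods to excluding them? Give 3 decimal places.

At the threshold, the rate on small clams alone equals the profitability of isopods: λ·8.8/(1 + λ·2.1) = 21/21 = 1.
Rearranging, λ(8.8 − 1×2.1) = 1, so λ = 1/6.7 = 0.1493 per s.

0.149 per s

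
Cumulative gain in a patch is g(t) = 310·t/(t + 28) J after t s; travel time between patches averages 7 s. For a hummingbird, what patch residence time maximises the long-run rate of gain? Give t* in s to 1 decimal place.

Optimal t* satisfies g'(t*) = g(t*)/(T + t*).
g'(t) = 310·28/(t + 28)². Setting 310·28/(t+28)² = 310t/[(t+28)(7+t)] gives 28(7+t) = t(t+28), so t² = 28×7 = 196.
t* = √196 = 14 s.

14.0 s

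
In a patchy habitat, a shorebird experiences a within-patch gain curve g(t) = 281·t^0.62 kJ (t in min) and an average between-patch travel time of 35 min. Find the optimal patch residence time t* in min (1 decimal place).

Maximise g(t)/(T+t): set derivative to zero → g'(t)(T+t) = g(t).
g'(t) = 0.62·281·t^-0.38. Setting 0.62·281·t^-0.38 = 281·t^0.62/(35+t) gives 0.62(35+t) = t, so 0.38·t = 0.62×35.
t* = 0.62×35/0.38 = 57.11 min.

57.1 min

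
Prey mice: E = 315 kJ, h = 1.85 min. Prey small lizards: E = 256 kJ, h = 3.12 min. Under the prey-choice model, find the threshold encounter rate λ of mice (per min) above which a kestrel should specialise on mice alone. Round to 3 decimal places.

0.503 per min

The zero-one rule: include small lizards iff E₂/h₂ > λE₁/(1+λh₁). Equality gives the switch point.
λE₁h₂ = E₂ + λE₂h₁ ⇒ λ = E₂/(E₁h₂ − E₂h₁) = 256/(982.8 − 473.6) = 0.5027 per min.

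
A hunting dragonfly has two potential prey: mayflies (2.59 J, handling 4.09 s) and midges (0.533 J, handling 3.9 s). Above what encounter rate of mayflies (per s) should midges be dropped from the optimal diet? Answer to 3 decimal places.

Drop midges once their profitability E₂/h₂ falls below the rate achievable on mayflies alone: E₂/h₂ = λE₁/(1 + λh₁).
Solve for λ: λE₁h₂ = E₂(1 + λh₁) → λ(E₁h₂ − E₂h₁) = E₂ → λ = E₂/(E₁h₂ − E₂h₁).
λ = 0.533/(2.59×3.9 − 0.533×4.09) = 0.533/7.921 = 0.06729 per s.

0.067 per s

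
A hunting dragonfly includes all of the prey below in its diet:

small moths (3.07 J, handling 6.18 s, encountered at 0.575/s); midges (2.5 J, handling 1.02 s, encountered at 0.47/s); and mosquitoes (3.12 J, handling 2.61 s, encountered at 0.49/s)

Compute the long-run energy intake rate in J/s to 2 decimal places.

0.71 J/s

R = (0.575×3.07 + 0.47×2.5 + 0.49×3.12) / (1 + 0.575×6.18 + 0.47×1.02 + 0.49×2.61) = 4.469/6.312 = 0.708 J/s.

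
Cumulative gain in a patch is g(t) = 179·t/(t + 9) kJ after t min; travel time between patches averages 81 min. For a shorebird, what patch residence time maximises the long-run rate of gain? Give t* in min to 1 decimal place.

Optimal t* satisfies g'(t*) = g(t*)/(T + t*).
g'(t) = 179·9/(t + 9)². Setting 179·9/(t+9)² = 179t/[(t+9)(81+t)] gives 9(81+t) = t(t+9), so t² = 9×81 = 729.
t* = √729 = 27 min.

27.0 min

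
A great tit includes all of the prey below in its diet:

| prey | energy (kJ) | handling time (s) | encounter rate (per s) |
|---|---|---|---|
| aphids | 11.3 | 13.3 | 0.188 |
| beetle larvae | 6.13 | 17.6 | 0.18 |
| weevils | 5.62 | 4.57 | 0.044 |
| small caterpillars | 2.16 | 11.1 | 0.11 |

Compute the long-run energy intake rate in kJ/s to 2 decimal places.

R = (0.188×11.3 + 0.18×6.13 + 0.044×5.62 + 0.11×2.16) / (1 + 0.188×13.3 + 0.18×17.6 + 0.044×4.57 + 0.11×11.1) = 3.713/8.09 = 0.4589 kJ/s.

0.46 kJ/s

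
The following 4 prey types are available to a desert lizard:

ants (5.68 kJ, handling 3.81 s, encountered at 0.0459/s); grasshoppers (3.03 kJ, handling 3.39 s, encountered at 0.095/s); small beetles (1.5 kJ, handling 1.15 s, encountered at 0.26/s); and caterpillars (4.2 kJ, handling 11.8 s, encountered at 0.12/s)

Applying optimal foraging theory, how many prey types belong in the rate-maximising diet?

3

Profitabilities (E/h, kJ/s): ants 1.49, small beetles 1.3, grasshoppers 0.894, caterpillars 0.356. Add prey in this order while the next type's profitability exceeds the intake rate on those already taken.
Rate on top 1: 0.2219. small beetles: 1.3 > 0.2219 → include.
Rate on top 2: 0.4415. grasshoppers: 0.894 > 0.4415 → include.
Rate on top 3: 0.5226. caterpillars: 0.356 < 0.5226 → exclude; stop.
Optimal diet: ants, small beetles, grasshoppers — 3 of 4 types.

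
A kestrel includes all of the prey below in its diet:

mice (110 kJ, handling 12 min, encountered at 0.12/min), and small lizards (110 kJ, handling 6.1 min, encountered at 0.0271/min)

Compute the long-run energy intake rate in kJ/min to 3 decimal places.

6.211 kJ/min

R = Σλ_iE_i / (1 + Σλ_ih_i)
Numerator: 0.12×110 + 0.0271×110 = 16.18
Denominator: 1 + 0.12×12 + 0.0271×6.1 = 2.605
R = 16.18/2.605 = 6.211 kJ/min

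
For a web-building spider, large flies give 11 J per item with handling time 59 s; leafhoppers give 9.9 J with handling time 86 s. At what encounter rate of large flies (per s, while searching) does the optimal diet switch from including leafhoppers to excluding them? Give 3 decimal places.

0.027 per s

The zero-one rule: include leafhoppers iff E₂/h₂ > λE₁/(1+λh₁). Equality gives the switch point.
λE₁h₂ = E₂ + λE₂h₁ ⇒ λ = E₂/(E₁h₂ − E₂h₁) = 9.9/(946 − 584.1) = 0.02736 per s.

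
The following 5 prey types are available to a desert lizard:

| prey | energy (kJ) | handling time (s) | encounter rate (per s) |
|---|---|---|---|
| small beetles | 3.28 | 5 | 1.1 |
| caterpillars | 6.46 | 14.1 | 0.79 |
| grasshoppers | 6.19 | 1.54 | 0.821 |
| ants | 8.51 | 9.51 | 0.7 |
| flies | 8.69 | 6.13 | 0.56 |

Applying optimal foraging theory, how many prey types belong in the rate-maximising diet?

1

Profitabilities (E/h, kJ/s): grasshoppers 4.02, flies 1.42, ants 0.895, small beetles 0.656, caterpillars 0.458. Add prey in this order while the next type's profitability exceeds the intake rate on those already taken.
Rate on top 1: 2.244. flies: 1.42 < 2.244 → exclude; stop.
Optimal diet: grasshoppers — 1 of 5 types.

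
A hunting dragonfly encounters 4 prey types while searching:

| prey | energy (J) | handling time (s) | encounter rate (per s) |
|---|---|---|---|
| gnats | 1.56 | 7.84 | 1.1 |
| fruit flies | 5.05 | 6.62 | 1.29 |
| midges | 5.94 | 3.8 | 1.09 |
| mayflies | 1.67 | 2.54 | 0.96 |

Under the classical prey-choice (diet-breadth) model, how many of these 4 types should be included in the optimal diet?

1

Rank by E/h (J/s): midges 1.56, fruit flies 0.763, mayflies 0.657, gnats 0.199. Include each in turn until the next type's E/h falls below the running intake rate.
Rate on top 1: 1.259. fruit flies: 0.763 < 1.259 → exclude; stop.
Optimal diet: midges — 1 of 4 types.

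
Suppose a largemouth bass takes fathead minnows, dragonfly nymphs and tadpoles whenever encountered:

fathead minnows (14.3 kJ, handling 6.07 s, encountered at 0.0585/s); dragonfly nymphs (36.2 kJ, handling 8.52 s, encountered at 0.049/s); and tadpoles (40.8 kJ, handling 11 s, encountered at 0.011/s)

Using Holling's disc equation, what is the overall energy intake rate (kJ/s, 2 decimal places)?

R = Σλ_iE_i / (1 + Σλ_ih_i)
Numerator: 0.0585×14.3 + 0.049×36.2 + 0.011×40.8 = 3.059
Denominator: 1 + 0.0585×6.07 + 0.049×8.52 + 0.011×11 = 1.894
R = 3.059/1.894 = 1.616 kJ/s

1.62 kJ/s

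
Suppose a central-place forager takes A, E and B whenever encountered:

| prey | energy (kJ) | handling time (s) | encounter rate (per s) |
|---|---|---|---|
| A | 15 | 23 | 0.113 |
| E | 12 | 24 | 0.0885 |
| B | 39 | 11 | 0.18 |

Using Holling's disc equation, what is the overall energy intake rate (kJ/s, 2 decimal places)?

1.27 kJ/s

R = Σλ_iE_i / (1 + Σλ_ih_i)
Numerator: 0.113×15 + 0.0885×12 + 0.18×39 = 9.777
Denominator: 1 + 0.113×23 + 0.0885×24 + 0.18×11 = 7.703
R = 9.777/7.703 = 1.269 kJ/s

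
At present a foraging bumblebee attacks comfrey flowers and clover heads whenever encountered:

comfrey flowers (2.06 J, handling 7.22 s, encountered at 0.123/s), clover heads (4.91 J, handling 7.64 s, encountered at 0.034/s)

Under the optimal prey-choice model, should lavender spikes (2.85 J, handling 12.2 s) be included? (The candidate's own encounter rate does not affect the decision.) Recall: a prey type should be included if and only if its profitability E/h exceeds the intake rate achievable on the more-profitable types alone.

Yes

Current rate: (0.123×2.06 + 0.034×4.91)/(1 + 0.123×7.22 + 0.034×7.64) = 0.1957 J/s.
Profitability of lavender spikes: 2.85/12.2 = 0.2336 J/s.
0.2336 > 0.1957, so adding lavender spikes raises the average — include it.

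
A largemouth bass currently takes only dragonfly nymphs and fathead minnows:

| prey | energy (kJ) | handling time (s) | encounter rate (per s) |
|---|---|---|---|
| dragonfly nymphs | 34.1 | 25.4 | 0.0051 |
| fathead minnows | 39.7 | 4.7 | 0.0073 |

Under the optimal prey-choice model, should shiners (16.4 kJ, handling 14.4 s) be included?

Yes

On dragonfly nymphs and fathead minnows alone, R = ΣλE/(1+Σλh) = 0.4637/1.164 = 0.3984 kJ/s.
shiners: E/h = 16.4/14.4 = 1.139 kJ/s.
1.139 > 0.3984, so adding shiners raises the average — include it.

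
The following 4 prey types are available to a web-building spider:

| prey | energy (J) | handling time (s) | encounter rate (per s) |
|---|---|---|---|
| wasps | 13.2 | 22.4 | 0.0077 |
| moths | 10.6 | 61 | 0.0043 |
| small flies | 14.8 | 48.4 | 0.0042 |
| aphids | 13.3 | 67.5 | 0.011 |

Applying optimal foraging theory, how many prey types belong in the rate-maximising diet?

E/h in descending order: wasps 0.589, small flies 0.306, aphids 0.197, moths 0.174 J/s. The optimal diet is the largest prefix of this list for which every included type satisfies E_i/h_i > R on the types above it.
Rate on top 1: 0.08669. small flies: 0.306 > 0.08669 → include.
Rate on top 2: 0.1191. aphids: 0.197 > 0.1191 → include.
Rate on top 3: 0.1464. moths: 0.174 > 0.1464 → include.
Optimal diet: wasps, small flies, aphids, moths — 4 of 4 types.

4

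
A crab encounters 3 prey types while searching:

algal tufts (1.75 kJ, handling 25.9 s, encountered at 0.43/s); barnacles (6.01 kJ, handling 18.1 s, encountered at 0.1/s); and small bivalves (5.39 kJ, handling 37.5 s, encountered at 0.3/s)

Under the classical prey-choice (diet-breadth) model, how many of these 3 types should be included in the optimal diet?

E/h in descending order: barnacles 0.332, small bivalves 0.144, algal tufts 0.0676 kJ/s. The optimal diet is the largest prefix of this list for which every included type satisfies E_i/h_i > R on the types above it.
Rate on top 1: 0.2139. small bivalves: 0.144 < 0.2139 → exclude; stop.
Optimal diet: barnacles — 1 of 3 types.

1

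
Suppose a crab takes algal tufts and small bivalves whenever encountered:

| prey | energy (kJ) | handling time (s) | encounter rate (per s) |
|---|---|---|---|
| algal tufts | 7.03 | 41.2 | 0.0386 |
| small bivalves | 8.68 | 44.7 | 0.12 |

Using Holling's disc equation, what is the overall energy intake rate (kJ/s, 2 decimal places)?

0.17 kJ/s

Energy encountered per unit search time: 0.0386×7.03 + 0.12×8.68 = 1.313 kJ/s.
Handling time per unit search time: 0.0386×41.2 + 0.12×44.7 = 6.954.
Rate = 1.313/(1 + 6.954) = 0.1651 kJ/s.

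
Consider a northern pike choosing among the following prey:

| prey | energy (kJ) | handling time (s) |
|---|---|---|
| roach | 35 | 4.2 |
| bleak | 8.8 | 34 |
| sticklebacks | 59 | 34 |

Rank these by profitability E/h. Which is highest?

In descending order of E/h:
roach: 35/4.2 = 8.33 kJ/s
sticklebacks: 59/34 = 1.74 kJ/s
bleak: 8.8/34 = 0.259 kJ/s

roach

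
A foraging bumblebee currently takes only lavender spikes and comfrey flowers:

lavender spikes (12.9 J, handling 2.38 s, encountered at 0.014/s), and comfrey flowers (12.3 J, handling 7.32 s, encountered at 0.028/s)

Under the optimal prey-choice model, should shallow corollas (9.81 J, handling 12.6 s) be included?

On lavender spikes and comfrey flowers alone, R = ΣλE/(1+Σλh) = 0.525/1.238 = 0.424 J/s.
shallow corollas: E/h = 9.81/12.6 = 0.7786 J/s.
Since 0.7786 > R, including shallow corollas increases the long-run rate.

Yes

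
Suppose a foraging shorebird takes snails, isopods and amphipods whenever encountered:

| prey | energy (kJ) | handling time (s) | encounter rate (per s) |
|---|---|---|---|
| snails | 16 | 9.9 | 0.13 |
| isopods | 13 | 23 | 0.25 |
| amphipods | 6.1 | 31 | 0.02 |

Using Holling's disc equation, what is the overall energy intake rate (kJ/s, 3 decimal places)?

R = (0.13×16 + 0.25×13 + 0.02×6.1) / (1 + 0.13×9.9 + 0.25×23 + 0.02×31) = 5.452/8.657 = 0.6298 kJ/s.

0.630 kJ/s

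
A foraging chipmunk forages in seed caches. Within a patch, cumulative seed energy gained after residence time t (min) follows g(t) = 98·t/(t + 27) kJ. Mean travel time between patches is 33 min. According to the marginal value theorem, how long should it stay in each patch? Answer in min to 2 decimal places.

29.85 min

Optimal t* satisfies g'(t*) = g(t*)/(T + t*).
g'(t) = 98·27/(t + 27)². Setting 98·27/(t+27)² = 98t/[(t+27)(33+t)] gives 27(33+t) = t(t+27), so t² = 27×33 = 891.
t* = √891 = 29.85 min.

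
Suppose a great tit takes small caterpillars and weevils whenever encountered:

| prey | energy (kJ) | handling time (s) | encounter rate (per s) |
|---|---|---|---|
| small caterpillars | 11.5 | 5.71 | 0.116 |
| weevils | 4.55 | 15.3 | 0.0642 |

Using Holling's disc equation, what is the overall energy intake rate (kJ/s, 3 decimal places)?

0.615 kJ/s

R = Σλ_iE_i / (1 + Σλ_ih_i)
Numerator: 0.116×11.5 + 0.0642×4.55 = 1.626
Denominator: 1 + 0.116×5.71 + 0.0642×15.3 = 2.645
R = 1.626/2.645 = 0.6149 kJ/s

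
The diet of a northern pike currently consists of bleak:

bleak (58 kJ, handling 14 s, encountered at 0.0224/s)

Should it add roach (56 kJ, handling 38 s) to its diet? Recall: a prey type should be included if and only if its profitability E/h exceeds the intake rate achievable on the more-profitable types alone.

On bleak alone, R = ΣλE/(1+Σλh) = 1.299/1.314 = 0.989 kJ/s.
roach: E/h = 56/38 = 1.474 kJ/s.
Since 1.474 > R, including roach increases the long-run rate.

Yes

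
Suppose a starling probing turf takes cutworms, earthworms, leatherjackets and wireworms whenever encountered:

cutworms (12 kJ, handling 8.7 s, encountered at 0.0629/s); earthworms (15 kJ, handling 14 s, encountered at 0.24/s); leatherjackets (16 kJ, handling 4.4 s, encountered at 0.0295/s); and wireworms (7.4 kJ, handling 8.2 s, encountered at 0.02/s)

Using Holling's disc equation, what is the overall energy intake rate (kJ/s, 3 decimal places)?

R = Σλ_iE_i / (1 + Σλ_ih_i)
Numerator: 0.0629×12 + 0.24×15 + 0.0295×16 + 0.02×7.4 = 4.975
Denominator: 1 + 0.0629×8.7 + 0.24×14 + 0.0295×4.4 + 0.02×8.2 = 5.201
R = 4.975/5.201 = 0.9565 kJ/s

0.957 kJ/s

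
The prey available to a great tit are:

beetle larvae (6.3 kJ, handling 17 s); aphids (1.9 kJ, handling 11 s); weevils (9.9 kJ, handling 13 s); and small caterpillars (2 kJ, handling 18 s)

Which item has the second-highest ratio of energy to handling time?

In descending order of E/h:
weevils: 9.9/13 = 0.762 kJ/s
beetle larvae: 6.3/17 = 0.371 kJ/s
aphids: 1.9/11 = 0.173 kJ/s
small caterpillars: 2/18 = 0.111 kJ/s

beetle larvae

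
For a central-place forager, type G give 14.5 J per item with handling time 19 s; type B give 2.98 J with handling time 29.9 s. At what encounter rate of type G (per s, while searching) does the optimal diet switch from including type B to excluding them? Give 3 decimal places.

0.008 per s

The zero-one rule: include type B iff E₂/h₂ > λE₁/(1+λh₁). Equality gives the switch point.
λE₁h₂ = E₂ + λE₂h₁ ⇒ λ = E₂/(E₁h₂ − E₂h₁) = 2.98/(433.5 − 56.62) = 0.007906 per s.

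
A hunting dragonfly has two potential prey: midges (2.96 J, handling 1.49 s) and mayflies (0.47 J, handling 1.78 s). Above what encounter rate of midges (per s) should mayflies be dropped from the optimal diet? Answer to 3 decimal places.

0.103 per s

At the threshold, the rate on midges alone equals the profitability of mayflies: λ·2.96/(1 + λ·1.49) = 0.47/1.78 = 0.264.
Rearranging, λ(2.96 − 0.264×1.49) = 0.264, so λ = 0.264/2.567 = 0.1029 per s.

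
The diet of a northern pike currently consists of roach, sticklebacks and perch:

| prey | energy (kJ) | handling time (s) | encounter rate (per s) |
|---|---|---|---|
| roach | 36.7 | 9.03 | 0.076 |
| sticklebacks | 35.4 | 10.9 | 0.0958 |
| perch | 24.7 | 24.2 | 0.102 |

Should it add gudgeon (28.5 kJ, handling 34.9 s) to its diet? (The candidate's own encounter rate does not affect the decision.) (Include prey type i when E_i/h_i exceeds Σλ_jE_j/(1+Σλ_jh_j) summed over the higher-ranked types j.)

Current rate: (0.076×36.7 + 0.0958×35.4 + 0.102×24.7)/(1 + 0.076×9.03 + 0.0958×10.9 + 0.102×24.2) = 1.673 kJ/s.
Profitability of gudgeon: 28.5/34.9 = 0.8166 kJ/s.
Since 0.8166 < R, time spent handling gudgeon is better spent searching.

No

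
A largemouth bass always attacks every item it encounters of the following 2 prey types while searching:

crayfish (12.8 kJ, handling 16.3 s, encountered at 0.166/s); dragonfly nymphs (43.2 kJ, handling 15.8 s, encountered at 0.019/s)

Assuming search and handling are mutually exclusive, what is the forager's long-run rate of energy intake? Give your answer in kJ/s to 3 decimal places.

0.735 kJ/s

R = Σλ_iE_i / (1 + Σλ_ih_i)
Numerator: 0.166×12.8 + 0.019×43.2 = 2.946
Denominator: 1 + 0.166×16.3 + 0.019×15.8 = 4.006
R = 2.946/4.006 = 0.7353 kJ/s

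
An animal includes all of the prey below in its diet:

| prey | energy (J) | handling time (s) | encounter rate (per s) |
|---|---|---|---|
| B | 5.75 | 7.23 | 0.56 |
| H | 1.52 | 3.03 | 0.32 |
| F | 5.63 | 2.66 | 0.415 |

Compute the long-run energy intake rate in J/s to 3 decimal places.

0.848 J/s

R = (0.56×5.75 + 0.32×1.52 + 0.415×5.63) / (1 + 0.56×7.23 + 0.32×3.03 + 0.415×2.66) = 6.043/7.122 = 0.8484 J/s.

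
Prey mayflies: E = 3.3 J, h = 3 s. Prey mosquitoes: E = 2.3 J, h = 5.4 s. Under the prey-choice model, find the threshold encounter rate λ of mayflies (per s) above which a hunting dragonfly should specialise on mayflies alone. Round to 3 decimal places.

0.211 per s

Drop mosquitoes once their profitability E₂/h₂ falls below the rate achievable on mayflies alone: E₂/h₂ = λE₁/(1 + λh₁).
Solve for λ: λE₁h₂ = E₂(1 + λh₁) → λ(E₁h₂ − E₂h₁) = E₂ → λ = E₂/(E₁h₂ − E₂h₁).
λ = 2.3/(3.3×5.4 − 2.3×3) = 2.3/10.92 = 0.2106 per s.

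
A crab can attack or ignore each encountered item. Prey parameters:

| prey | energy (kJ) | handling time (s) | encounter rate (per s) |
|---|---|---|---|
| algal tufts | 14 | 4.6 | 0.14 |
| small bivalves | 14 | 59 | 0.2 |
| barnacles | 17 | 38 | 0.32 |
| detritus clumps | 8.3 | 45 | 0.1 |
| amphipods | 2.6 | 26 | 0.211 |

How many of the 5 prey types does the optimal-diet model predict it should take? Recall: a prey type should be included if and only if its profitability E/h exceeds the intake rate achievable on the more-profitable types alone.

Rank by E/h (kJ/s): algal tufts 3.04, barnacles 0.447, small bivalves 0.237, detritus clumps 0.184, amphipods 0.1. Include each in turn until the next type's E/h falls below the running intake rate.
Rate on top 1: 1.192. barnacles: 0.447 < 1.192 → exclude; stop.
Optimal diet: algal tufts — 1 of 5 types.

1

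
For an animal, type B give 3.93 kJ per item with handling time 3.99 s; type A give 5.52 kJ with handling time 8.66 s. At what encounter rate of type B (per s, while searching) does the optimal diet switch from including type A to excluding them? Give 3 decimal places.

The zero-one rule: include type A iff E₂/h₂ > λE₁/(1+λh₁). Equality gives the switch point.
λE₁h₂ = E₂ + λE₂h₁ ⇒ λ = E₂/(E₁h₂ − E₂h₁) = 5.52/(34.03 − 22.02) = 0.4597 per s.

0.460 per s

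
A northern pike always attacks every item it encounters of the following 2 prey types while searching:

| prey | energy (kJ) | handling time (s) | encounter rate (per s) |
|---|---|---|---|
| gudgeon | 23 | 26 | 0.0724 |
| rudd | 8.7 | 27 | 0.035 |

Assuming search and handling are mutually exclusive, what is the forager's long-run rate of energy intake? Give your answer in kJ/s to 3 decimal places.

R = Σλ_iE_i / (1 + Σλ_ih_i)
Numerator: 0.0724×23 + 0.035×8.7 = 1.97
Denominator: 1 + 0.0724×26 + 0.035×27 = 3.827
R = 1.97/3.827 = 0.5146 kJ/s

0.515 kJ/s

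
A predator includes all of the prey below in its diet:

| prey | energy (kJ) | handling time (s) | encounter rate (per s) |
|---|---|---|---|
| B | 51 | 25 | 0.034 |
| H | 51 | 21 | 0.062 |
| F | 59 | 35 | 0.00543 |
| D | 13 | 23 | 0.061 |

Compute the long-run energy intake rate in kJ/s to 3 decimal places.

1.266 kJ/s

R = (0.034×51 + 0.062×51 + 0.00543×59 + 0.061×13) / (1 + 0.034×25 + 0.062×21 + 0.00543×35 + 0.061×23) = 6.009/4.745 = 1.266 kJ/s.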